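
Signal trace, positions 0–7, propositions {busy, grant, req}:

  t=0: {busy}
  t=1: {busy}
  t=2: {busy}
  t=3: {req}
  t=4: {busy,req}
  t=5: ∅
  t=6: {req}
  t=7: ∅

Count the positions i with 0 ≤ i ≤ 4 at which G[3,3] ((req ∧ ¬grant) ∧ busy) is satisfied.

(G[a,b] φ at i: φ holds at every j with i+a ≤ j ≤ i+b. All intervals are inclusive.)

1

Evaluate at each i in [0,4]:
  i=0: ✗ (fails at j=3)
  i=1: ✓ (all of [4,4])
  i=2: ✗ (fails at j=5)
  i=3: ✗ (fails at j=6)
  i=4: ✗ (fails at j=7)
Positions where it holds: {1} → 1.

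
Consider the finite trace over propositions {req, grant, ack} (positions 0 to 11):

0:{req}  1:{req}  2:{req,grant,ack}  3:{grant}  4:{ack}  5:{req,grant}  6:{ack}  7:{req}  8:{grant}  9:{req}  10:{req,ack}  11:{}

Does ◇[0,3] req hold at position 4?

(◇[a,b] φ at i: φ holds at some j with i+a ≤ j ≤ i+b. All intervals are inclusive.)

Check req at each j in [4,7]:
  j=4: false
  j=5: true
  j=6: false
  j=7: true
Found at j=5 → formula holds.

Yes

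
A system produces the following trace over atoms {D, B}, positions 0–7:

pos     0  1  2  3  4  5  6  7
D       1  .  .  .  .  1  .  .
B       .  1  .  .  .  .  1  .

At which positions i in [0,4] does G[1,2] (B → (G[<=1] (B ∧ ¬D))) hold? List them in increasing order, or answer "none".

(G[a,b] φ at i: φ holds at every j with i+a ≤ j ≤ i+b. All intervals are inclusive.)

1, 2, 3

Evaluate at each i in [0,4]:
  i=0: ✗ (fails at j=1)
  i=1: ✓ (all of [2,3])
  i=2: ✓ (all of [3,4])
  i=3: ✓ (all of [4,5])
  i=4: ✗ (fails at j=6)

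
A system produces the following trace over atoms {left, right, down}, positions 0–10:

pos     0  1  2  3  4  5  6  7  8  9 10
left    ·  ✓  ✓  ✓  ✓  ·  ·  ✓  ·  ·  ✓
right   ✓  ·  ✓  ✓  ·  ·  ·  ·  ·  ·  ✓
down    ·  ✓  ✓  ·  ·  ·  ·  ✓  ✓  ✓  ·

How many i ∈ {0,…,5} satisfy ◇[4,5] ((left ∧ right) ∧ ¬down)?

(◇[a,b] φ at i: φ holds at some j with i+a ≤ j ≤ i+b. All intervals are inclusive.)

1

Evaluate at each i in [0,5]:
  i=0: ✗ (none in [4,5])
  i=1: ✗ (none in [5,6])
  i=2: ✗ (none in [6,7])
  i=3: ✗ (none in [7,8])
  i=4: ✗ (none in [8,9])
  i=5: ✓ (witness j=10)
Positions where it holds: {5} → 1.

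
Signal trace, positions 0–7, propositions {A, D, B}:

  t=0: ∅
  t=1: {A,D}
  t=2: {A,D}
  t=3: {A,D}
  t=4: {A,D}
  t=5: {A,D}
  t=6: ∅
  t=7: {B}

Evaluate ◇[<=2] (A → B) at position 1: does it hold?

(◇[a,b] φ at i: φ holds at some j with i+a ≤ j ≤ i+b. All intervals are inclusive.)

False

Check (A → B) at each j in [1,3]:
  j=1: false
  j=2: false
  j=3: false
No position in the window satisfies it → formula fails.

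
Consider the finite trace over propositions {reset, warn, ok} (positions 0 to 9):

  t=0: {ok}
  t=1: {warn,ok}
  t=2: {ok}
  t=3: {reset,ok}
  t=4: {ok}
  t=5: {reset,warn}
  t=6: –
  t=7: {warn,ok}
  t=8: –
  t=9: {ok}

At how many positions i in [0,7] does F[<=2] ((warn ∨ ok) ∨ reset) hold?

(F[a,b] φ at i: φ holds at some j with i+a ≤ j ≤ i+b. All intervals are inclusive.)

8

Evaluate at each i in [0,7]:
  i=0: ✓ (witness j=0)
  i=1: ✓ (witness j=1)
  i=2: ✓ (witness j=2)
  i=3: ✓ (witness j=3)
  i=4: ✓ (witness j=4)
  i=5: ✓ (witness j=5)
  i=6: ✓ (witness j=7)
  i=7: ✓ (witness j=7)
Positions where it holds: {0, 1, 2, 3, 4, 5, 6, 7} → 8.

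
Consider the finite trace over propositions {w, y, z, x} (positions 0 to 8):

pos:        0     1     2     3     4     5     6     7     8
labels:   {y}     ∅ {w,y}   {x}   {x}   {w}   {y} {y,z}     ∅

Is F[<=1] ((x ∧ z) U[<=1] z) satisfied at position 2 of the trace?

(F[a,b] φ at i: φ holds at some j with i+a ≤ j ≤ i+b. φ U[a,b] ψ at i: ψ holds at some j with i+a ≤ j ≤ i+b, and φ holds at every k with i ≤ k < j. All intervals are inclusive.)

False

Check ((x ∧ z) U[<=1] z) at each j in [2,3]:
  j=2: fails
  j=3: fails
No position in the window satisfies it → formula fails.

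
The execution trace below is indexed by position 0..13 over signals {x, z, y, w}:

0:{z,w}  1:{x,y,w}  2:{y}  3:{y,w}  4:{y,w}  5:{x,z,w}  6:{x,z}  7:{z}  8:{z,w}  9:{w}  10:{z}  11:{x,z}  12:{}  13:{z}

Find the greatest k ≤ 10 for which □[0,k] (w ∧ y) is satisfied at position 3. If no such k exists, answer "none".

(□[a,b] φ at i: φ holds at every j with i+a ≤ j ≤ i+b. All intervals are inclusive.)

(w ∧ y) must hold from j=3 onward; find where it first fails.
  j=3: holds
  j=4: holds
  j=5: fails
Holds on [3,4], so largest k = 1.

1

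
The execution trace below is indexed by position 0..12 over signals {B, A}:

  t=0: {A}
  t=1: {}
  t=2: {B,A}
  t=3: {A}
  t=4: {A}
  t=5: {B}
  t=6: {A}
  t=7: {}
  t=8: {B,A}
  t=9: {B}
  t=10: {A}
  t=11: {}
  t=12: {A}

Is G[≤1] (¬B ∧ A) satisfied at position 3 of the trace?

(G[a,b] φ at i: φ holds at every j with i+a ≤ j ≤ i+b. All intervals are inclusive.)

Yes

Check (¬B ∧ A) at every j in [3,4]:
  j=3: true
  j=4: true
All positions satisfy it → formula holds.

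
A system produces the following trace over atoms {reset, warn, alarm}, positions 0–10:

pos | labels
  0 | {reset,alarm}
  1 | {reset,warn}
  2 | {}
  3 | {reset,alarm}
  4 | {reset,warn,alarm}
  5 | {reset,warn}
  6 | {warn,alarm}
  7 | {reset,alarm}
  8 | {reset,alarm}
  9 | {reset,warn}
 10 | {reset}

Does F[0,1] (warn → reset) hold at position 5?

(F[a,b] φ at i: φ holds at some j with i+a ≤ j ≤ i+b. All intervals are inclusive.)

Holds

Check (warn → reset) at each j in [5,6]:
  j=5: true
  j=6: false
Found at j=5 → formula holds.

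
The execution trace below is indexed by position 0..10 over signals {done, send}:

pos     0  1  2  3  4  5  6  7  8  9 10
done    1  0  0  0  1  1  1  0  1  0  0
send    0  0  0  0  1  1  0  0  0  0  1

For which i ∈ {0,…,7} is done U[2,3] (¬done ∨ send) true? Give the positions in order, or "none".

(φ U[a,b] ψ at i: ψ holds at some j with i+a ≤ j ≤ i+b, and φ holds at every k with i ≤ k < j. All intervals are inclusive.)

Evaluate at each i in [0,7]:
  i=0: ✗ (lhs fails at k=1 before rhs at j=2)
  i=1: ✗ (lhs fails at k=1 before rhs at j=3)
  i=2: ✗ (lhs fails at k=2 before rhs at j=4)
  i=3: ✗ (lhs fails at k=3 before rhs at j=5)
  i=4: ✓ (rhs at j=7; lhs holds on [4,6])
  i=5: ✓ (rhs at j=7; lhs holds on [5,6])
  i=6: ✗ (lhs fails at k=7 before rhs at j=9)
  i=7: ✗ (lhs fails at k=7 before rhs at j=9)

4, 5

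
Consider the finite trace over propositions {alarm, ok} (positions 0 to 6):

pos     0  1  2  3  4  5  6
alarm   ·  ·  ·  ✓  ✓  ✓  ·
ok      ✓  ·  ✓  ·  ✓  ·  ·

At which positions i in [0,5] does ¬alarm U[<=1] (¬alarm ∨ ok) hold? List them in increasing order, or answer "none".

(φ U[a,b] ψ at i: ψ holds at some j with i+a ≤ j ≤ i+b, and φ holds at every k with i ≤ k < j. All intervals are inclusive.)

0, 1, 2, 4

Evaluate at each i in [0,5]:
  i=0: ✓ (rhs at j=0)
  i=1: ✓ (rhs at j=1)
  i=2: ✓ (rhs at j=2)
  i=3: ✗ (lhs fails at k=3 before rhs at j=4)
  i=4: ✓ (rhs at j=4)
  i=5: ✗ (lhs fails at k=5 before rhs at j=6)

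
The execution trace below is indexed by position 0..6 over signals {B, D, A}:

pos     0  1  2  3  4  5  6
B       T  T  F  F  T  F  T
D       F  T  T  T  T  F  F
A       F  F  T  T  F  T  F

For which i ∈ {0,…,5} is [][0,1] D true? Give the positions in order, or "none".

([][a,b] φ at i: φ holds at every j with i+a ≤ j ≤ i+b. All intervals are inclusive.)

1, 2, 3

Evaluate at each i in [0,5]:
  i=0: ✗ (fails at j=0)
  i=1: ✓ (all of [1,2])
  i=2: ✓ (all of [2,3])
  i=3: ✓ (all of [3,4])
  i=4: ✗ (fails at j=5)
  i=5: ✗ (fails at j=5)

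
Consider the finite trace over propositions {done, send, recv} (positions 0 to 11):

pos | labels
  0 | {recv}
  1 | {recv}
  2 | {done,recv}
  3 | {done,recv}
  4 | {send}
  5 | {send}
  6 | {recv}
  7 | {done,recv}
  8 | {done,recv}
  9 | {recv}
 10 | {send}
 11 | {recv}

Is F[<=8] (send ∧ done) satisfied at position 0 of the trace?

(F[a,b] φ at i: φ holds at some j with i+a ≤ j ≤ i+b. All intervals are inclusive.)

Check (send ∧ done) at each j in [0,8]:
  j=0: false
  j=1: false
  j=2: false
  j=3: false
  j=4: false
  j=5: false
  j=6: false
  j=7: false
  j=8: false
No position in the window satisfies it → formula fails.

False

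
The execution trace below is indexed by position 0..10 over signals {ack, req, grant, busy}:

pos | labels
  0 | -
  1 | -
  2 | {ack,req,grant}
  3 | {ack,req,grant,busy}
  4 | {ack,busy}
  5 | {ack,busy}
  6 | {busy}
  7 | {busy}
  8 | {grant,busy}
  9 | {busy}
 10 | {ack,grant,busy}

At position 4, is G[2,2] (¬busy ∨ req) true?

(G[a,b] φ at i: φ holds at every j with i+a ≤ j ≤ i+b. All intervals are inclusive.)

False

Check (¬busy ∨ req) at every j in [6,6]:
  j=6: false
Fails at j=6 → formula fails.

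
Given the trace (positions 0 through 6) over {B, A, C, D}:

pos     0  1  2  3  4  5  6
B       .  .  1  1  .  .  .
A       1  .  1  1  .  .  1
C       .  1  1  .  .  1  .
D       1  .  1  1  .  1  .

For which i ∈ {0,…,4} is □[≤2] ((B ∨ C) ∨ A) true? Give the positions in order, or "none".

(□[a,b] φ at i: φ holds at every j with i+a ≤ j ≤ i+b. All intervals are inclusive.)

Evaluate at each i in [0,4]:
  i=0: ✓ (all of [0,2])
  i=1: ✓ (all of [1,3])
  i=2: ✗ (fails at j=4)
  i=3: ✗ (fails at j=4)
  i=4: ✗ (fails at j=4)

0, 1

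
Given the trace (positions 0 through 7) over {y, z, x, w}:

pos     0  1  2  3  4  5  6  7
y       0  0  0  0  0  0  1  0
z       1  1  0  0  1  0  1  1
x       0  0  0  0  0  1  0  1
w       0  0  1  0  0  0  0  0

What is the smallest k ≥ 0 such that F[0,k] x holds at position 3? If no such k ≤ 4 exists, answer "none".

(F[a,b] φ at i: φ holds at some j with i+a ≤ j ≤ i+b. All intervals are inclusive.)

2

Scan j = 3,4,… for x:
  j=3: fails
  j=4: fails
  j=5: holds
First hit at j=5, so smallest k = 5-3 = 2.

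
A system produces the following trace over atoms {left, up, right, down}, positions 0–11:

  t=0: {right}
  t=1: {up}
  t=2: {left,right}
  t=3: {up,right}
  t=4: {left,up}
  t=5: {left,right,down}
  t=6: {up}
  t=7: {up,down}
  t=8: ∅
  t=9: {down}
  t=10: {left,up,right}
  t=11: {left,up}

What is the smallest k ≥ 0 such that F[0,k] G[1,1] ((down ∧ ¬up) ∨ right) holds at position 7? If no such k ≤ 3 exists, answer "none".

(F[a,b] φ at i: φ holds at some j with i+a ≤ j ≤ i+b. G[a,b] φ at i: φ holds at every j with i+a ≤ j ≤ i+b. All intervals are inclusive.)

1

Scan j = 7,8,… for G[1,1] ((down ∧ ¬up) ∨ right):
  j=7: fails
  j=8: holds
First hit at j=8, so smallest k = 8-7 = 1.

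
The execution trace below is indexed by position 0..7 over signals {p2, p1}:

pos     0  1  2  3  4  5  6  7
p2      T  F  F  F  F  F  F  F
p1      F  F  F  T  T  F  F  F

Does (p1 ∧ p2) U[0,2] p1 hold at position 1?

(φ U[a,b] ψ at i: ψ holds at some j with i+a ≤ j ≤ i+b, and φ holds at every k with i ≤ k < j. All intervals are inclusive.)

Does not hold

Need some j in [1,3] with p1, and (p1 ∧ p2) at every k in [1,j-1].
  j=1: p1 false.
  j=2: p1 false.
  j=3: p1 holds, but (p1 ∧ p2) fails at k=1 → not this j.
No j in the window works → until fails.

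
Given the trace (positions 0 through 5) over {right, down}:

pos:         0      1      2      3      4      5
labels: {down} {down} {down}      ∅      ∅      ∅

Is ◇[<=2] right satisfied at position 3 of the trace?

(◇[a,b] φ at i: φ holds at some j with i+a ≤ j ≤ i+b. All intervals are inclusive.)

No

Check right at each j in [3,5]:
  j=3: false
  j=4: false
  j=5: false
No position in the window satisfies it → formula fails.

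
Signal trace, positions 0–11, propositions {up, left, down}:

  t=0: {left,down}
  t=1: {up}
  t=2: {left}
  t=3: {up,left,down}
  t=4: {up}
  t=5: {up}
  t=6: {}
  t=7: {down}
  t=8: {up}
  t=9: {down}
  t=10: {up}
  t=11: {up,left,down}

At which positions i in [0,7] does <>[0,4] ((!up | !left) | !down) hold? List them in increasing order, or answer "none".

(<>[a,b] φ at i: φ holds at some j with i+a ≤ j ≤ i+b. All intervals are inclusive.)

0, 1, 2, 3, 4, 5, 6, 7

Evaluate at each i in [0,7]:
  i=0: ✓ (witness j=0)
  i=1: ✓ (witness j=1)
  i=2: ✓ (witness j=2)
  i=3: ✓ (witness j=4)
  i=4: ✓ (witness j=4)
  i=5: ✓ (witness j=5)
  i=6: ✓ (witness j=6)
  i=7: ✓ (witness j=7)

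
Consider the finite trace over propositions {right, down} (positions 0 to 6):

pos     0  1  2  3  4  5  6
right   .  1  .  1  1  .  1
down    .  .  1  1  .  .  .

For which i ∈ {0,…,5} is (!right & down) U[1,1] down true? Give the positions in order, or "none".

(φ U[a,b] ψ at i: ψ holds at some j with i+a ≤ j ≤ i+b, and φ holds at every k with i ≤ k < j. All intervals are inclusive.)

2

Evaluate at each i in [0,5]:
  i=0: ✗ (no rhs in [1,1])
  i=1: ✗ (lhs fails at k=1 before rhs at j=2)
  i=2: ✓ (rhs at j=3; lhs holds on [2,2])
  i=3: ✗ (no rhs in [4,4])
  i=4: ✗ (no rhs in [5,5])
  i=5: ✗ (no rhs in [6,6])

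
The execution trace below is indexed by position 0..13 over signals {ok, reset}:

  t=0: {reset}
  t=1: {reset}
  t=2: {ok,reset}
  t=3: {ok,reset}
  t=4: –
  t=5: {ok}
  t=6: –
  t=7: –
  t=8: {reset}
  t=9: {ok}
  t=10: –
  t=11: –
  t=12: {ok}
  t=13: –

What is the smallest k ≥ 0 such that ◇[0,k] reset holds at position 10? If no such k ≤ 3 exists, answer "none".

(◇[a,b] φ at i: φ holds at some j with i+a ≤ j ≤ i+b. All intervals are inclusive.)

none

Scan j = 10,11,… for reset:
  j=10: fails
  j=11: fails
  j=12: fails
  j=13: fails
No j in [10,13] satisfies it → none.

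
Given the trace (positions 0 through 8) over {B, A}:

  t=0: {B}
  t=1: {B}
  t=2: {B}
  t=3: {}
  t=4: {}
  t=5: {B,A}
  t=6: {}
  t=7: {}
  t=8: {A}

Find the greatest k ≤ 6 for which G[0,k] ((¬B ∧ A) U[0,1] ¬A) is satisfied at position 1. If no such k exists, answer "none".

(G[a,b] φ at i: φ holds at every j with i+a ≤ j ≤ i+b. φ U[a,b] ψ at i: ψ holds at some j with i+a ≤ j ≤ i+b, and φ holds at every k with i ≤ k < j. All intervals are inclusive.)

((¬B ∧ A) U[0,1] ¬A) must hold from j=1 onward; find where it first fails.
  j=1: holds
  j=2: holds
  j=3: holds
  j=4: holds
  j=5: fails
Holds on [1,4], so largest k = 3.

3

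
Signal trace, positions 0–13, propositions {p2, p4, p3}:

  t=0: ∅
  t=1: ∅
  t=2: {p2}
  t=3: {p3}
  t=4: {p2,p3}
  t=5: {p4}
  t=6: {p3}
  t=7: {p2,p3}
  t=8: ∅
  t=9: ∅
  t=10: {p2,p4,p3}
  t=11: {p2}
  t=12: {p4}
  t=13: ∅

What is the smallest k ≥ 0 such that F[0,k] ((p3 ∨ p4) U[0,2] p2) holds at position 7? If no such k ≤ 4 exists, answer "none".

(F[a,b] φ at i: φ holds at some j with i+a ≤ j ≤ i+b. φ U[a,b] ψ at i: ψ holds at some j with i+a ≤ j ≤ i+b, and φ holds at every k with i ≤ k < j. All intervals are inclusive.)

0

Scan j = 7,8,… for ((p3 ∨ p4) U[0,2] p2):
  j=7: holds
First hit at j=7, so smallest k = 7-7 = 0.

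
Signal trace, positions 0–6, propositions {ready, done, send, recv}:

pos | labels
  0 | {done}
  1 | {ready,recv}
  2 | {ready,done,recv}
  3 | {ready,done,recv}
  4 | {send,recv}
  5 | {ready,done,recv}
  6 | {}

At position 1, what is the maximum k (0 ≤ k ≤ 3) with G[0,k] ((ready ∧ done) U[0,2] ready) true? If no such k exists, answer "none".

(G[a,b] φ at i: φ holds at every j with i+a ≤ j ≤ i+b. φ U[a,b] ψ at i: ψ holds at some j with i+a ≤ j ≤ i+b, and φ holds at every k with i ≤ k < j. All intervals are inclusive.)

2

((ready ∧ done) U[0,2] ready) must hold from j=1 onward; find where it first fails.
  j=1: holds
  j=2: holds
  j=3: holds
  j=4: fails
Holds on [1,3], so largest k = 2.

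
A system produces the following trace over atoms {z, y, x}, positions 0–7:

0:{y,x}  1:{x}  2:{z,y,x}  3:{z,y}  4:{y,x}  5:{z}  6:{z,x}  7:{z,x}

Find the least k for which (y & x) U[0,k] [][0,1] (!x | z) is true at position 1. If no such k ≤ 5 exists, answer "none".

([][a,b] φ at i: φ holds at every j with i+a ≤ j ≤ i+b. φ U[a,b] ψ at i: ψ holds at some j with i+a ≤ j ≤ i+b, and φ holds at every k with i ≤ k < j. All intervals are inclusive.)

none

Need earliest j ≥ 1 with [][0,1] (!x | z), and (y & x) at every k in [1,j-1].
  j=1: rhs fails.
  j=2: rhs holds but lhs fails at k=1.
  j=3: rhs fails.
  j=4: rhs fails.
  j=5: rhs holds but lhs fails at k=1.
  j=6: rhs holds but lhs fails at k=1.
No witness within the range → none.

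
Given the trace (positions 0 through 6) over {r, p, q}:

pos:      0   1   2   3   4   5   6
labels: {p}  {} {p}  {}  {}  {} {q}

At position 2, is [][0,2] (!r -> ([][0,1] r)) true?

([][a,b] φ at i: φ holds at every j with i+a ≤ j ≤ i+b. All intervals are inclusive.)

Check (!r -> ([][0,1] r)) at every j in [2,4]:
  j=2: antecedent true; consequent fails at 2 → ✗
  j=3: antecedent true; consequent fails at 3 → ✗
  j=4: antecedent true; consequent fails at 4 → ✗
Fails at j=2 → formula fails.

Does not hold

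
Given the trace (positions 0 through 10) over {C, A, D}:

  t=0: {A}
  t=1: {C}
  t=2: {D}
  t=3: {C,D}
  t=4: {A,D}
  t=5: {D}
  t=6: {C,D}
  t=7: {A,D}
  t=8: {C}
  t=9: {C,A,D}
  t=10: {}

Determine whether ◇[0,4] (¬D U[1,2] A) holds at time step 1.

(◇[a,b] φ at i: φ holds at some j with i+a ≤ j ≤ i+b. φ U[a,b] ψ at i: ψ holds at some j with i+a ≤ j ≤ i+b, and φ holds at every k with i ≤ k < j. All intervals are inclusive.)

Check (¬D U[1,2] A) at each j in [1,5]:
  j=1: fails
  j=2: fails
  j=3: fails
  j=4: fails
  j=5: fails
No position in the window satisfies it → formula fails.

False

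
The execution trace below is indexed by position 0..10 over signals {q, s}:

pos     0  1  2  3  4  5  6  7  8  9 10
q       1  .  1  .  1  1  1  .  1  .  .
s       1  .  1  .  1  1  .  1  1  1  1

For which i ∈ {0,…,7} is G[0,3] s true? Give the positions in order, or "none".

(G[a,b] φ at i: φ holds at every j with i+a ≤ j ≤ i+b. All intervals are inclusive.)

Evaluate at each i in [0,7]:
  i=0: ✗ (fails at j=1)
  i=1: ✗ (fails at j=1)
  i=2: ✗ (fails at j=3)
  i=3: ✗ (fails at j=3)
  i=4: ✗ (fails at j=6)
  i=5: ✗ (fails at j=6)
  i=6: ✗ (fails at j=6)
  i=7: ✓ (all of [7,10])

7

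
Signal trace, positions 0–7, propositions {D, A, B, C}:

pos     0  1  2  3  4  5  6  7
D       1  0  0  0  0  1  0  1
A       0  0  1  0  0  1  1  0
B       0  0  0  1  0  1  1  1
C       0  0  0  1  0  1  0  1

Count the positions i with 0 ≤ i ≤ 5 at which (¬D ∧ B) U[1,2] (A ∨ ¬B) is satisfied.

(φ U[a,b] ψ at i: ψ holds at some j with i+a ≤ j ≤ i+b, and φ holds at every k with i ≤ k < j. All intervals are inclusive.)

1

Evaluate at each i in [0,5]:
  i=0: ✗ (lhs fails at k=0 before rhs at j=1)
  i=1: ✗ (lhs fails at k=1 before rhs at j=2)
  i=2: ✗ (lhs fails at k=2 before rhs at j=4)
  i=3: ✓ (rhs at j=4; lhs holds on [3,3])
  i=4: ✗ (lhs fails at k=4 before rhs at j=5)
  i=5: ✗ (lhs fails at k=5 before rhs at j=6)
Positions where it holds: {3} → 1.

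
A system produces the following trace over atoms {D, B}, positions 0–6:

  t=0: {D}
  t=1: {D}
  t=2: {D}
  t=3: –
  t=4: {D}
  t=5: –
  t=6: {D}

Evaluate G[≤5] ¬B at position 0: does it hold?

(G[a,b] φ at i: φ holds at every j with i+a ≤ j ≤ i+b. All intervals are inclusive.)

Check ¬B at every j in [0,5]:
  j=0: true
  j=1: true
  j=2: true
  j=3: true
  j=4: true
  j=5: true
All positions satisfy it → formula holds.

Yes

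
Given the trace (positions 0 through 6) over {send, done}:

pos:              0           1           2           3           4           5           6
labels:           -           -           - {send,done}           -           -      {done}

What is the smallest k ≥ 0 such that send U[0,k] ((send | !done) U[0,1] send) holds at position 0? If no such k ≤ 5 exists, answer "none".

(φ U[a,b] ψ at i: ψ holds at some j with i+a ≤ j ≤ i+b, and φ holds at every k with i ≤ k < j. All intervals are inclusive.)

none

Need earliest j ≥ 0 with ((send | !done) U[0,1] send), and send at every k in [0,j-1].
  j=0: rhs fails.
  j=1: rhs fails.
  j=2: rhs holds but lhs fails at k=0.
  j=3: rhs holds but lhs fails at k=0.
  j=4: rhs fails.
  j=5: rhs fails.
No witness within the range → none.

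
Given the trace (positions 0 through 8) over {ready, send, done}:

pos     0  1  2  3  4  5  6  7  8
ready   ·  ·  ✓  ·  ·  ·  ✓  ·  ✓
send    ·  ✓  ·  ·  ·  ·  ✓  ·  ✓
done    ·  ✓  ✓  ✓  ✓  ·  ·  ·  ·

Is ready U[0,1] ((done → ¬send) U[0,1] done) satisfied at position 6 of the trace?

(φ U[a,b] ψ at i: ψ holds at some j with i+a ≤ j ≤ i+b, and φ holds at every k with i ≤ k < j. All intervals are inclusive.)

No

Need some j in [6,7] with ((done → ¬send) U[0,1] done), and ready at every k in [6,j-1].
  j=6: ((done → ¬send) U[0,1] done) — fails.
  j=7: ((done → ¬send) U[0,1] done) — fails.
No j in the window works → until fails.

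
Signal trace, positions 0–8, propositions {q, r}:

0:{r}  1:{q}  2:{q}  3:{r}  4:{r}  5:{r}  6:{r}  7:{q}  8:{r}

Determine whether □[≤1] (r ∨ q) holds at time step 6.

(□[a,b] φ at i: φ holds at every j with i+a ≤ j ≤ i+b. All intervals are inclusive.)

Holds

Check (r ∨ q) at every j in [6,7]:
  j=6: true
  j=7: true
All positions satisfy it → formula holds.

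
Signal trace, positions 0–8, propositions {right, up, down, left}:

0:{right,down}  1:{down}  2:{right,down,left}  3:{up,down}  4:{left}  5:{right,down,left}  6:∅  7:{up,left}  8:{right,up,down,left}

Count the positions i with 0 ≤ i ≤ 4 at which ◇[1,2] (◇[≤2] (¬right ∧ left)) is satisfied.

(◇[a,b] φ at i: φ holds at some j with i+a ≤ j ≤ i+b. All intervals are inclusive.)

5

Evaluate at each i in [0,4]:
  i=0: ✓ (witness j=2)
  i=1: ✓ (witness j=2)
  i=2: ✓ (witness j=3)
  i=3: ✓ (witness j=4)
  i=4: ✓ (witness j=5)
Positions where it holds: {0, 1, 2, 3, 4} → 5.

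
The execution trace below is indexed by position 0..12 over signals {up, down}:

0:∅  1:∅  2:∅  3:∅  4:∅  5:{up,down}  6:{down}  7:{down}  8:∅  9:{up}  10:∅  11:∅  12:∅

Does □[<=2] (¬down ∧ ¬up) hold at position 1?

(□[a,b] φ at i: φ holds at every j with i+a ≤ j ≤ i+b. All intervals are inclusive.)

True

Check (¬down ∧ ¬up) at every j in [1,3]:
  j=1: true
  j=2: true
  j=3: true
All positions satisfy it → formula holds.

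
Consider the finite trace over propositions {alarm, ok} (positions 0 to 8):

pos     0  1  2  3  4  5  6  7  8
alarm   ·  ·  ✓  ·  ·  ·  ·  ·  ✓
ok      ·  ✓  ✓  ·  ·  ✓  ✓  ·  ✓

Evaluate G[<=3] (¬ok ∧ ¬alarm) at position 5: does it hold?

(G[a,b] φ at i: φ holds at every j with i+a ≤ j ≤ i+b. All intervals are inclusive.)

False

Check (¬ok ∧ ¬alarm) at every j in [5,8]:
  j=5: false
  j=6: false
  j=7: true
  j=8: false
Fails at j=5 → formula fails.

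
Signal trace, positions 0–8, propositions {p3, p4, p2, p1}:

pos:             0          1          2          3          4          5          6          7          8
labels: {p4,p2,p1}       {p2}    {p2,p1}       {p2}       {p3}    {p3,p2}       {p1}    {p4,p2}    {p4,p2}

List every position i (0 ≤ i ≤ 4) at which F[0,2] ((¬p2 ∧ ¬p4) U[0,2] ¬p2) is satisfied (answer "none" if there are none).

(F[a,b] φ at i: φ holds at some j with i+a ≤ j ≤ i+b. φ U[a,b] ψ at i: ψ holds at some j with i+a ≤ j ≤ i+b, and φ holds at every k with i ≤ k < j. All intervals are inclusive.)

Evaluate at each i in [0,4]:
  i=0: ✗ (none in [0,2])
  i=1: ✗ (none in [1,3])
  i=2: ✓ (witness j=4)
  i=3: ✓ (witness j=4)
  i=4: ✓ (witness j=4)

2, 3, 4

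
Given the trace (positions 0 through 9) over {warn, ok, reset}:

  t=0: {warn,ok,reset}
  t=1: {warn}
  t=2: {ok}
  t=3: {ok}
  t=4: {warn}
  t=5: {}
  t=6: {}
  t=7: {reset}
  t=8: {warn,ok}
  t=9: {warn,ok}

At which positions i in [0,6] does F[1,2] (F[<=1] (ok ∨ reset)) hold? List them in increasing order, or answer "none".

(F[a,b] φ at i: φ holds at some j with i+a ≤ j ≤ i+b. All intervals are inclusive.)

Evaluate at each i in [0,6]:
  i=0: ✓ (witness j=1)
  i=1: ✓ (witness j=2)
  i=2: ✓ (witness j=3)
  i=3: ✗ (none in [4,5])
  i=4: ✓ (witness j=6)
  i=5: ✓ (witness j=6)
  i=6: ✓ (witness j=7)

0, 1, 2, 4, 5, 6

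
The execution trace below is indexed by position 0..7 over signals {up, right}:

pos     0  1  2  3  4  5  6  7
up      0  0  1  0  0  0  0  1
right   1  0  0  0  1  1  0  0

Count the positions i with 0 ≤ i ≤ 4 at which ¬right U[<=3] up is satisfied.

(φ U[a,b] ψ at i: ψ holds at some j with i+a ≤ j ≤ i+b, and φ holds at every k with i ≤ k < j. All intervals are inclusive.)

2

Evaluate at each i in [0,4]:
  i=0: ✗ (lhs fails at k=0 before rhs at j=2)
  i=1: ✓ (rhs at j=2; lhs holds on [1,1])
  i=2: ✓ (rhs at j=2)
  i=3: ✗ (no rhs in [3,6])
  i=4: ✗ (lhs fails at k=4 before rhs at j=7)
Positions where it holds: {1, 2} → 2.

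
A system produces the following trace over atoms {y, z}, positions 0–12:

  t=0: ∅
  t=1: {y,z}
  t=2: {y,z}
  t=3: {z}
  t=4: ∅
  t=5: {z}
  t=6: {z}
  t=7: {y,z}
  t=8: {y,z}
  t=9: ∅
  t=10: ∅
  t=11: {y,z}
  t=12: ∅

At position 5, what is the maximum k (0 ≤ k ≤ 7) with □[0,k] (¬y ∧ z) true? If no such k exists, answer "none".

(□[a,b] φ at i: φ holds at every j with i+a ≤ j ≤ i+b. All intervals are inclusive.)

1

(¬y ∧ z) must hold from j=5 onward; find where it first fails.
  j=5: holds
  j=6: holds
  j=7: fails
Holds on [5,6], so largest k = 1.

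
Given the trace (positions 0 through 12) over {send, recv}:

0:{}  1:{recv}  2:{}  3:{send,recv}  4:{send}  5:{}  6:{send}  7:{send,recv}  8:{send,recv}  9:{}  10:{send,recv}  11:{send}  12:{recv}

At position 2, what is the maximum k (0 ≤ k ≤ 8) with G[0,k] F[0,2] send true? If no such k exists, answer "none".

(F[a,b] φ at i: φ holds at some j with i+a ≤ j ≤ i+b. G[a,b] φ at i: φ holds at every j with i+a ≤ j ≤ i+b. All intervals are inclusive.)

8

F[0,2] send must hold from j=2 onward; find where it first fails.
  j=2: holds
  j=3: holds
  j=4: holds
  j=5: holds
  j=6: holds
  j=7: holds
  j=8: holds
  j=9: holds
  j=10: holds
Holds through j=10; largest k = 8.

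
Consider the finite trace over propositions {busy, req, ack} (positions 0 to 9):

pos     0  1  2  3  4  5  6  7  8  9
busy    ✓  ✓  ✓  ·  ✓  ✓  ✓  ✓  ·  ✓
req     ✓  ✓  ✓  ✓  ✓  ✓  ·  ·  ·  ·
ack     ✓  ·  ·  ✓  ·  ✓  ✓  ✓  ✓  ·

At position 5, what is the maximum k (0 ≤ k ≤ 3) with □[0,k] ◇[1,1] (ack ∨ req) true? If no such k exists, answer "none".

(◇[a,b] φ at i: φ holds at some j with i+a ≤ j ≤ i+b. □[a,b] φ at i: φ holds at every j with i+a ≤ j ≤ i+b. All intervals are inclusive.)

◇[1,1] (ack ∨ req) must hold from j=5 onward; find where it first fails.
  j=5: holds
  j=6: holds
  j=7: holds
  j=8: fails
Holds on [5,7], so largest k = 2.

2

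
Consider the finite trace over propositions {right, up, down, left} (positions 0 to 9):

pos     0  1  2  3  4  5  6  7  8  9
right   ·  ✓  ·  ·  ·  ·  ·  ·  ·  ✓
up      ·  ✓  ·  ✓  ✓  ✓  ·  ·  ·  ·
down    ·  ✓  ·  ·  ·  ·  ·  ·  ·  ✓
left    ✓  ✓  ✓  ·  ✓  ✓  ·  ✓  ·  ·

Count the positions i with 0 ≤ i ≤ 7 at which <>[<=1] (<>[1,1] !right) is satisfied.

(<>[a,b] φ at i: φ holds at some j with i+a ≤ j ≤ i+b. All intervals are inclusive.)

Evaluate at each i in [0,7]:
  i=0: ✓ (witness j=1)
  i=1: ✓ (witness j=1)
  i=2: ✓ (witness j=2)
  i=3: ✓ (witness j=3)
  i=4: ✓ (witness j=4)
  i=5: ✓ (witness j=5)
  i=6: ✓ (witness j=6)
  i=7: ✓ (witness j=7)
Positions where it holds: {0, 1, 2, 3, 4, 5, 6, 7} → 8.

8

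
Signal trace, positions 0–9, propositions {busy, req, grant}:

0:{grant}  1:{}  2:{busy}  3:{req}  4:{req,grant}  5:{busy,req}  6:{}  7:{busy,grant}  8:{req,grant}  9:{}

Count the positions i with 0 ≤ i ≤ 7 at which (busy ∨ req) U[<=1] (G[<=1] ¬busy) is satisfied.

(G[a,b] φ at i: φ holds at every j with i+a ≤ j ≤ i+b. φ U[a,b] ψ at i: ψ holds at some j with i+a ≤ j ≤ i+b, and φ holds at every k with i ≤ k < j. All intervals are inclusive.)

4

Evaluate at each i in [0,7]:
  i=0: ✓ (rhs at j=0)
  i=1: ✗ (no rhs in [1,2])
  i=2: ✓ (rhs at j=3; lhs holds on [2,2])
  i=3: ✓ (rhs at j=3)
  i=4: ✗ (no rhs in [4,5])
  i=5: ✗ (no rhs in [5,6])
  i=6: ✗ (no rhs in [6,7])
  i=7: ✓ (rhs at j=8; lhs holds on [7,7])
Positions where it holds: {0, 2, 3, 7} → 4.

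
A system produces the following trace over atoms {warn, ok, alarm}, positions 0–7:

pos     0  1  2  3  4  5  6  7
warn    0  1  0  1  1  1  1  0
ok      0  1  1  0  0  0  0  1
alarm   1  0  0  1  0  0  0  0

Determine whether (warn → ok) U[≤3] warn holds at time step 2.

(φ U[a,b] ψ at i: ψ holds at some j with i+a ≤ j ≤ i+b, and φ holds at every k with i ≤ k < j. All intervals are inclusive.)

Need some j in [2,5] with warn, and (warn → ok) at every k in [2,j-1].
  j=2: warn false.
  j=3: warn holds; (warn → ok) holds at every k in [2,2] → satisfied.

Holds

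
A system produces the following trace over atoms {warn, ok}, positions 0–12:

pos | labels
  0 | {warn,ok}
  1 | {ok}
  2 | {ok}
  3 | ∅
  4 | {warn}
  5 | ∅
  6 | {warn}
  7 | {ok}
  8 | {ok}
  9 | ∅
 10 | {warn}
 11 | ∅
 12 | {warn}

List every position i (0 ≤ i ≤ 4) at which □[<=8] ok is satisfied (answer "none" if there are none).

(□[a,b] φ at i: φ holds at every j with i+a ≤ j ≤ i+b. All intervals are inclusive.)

Evaluate at each i in [0,4]:
  i=0: ✗ (fails at j=3)
  i=1: ✗ (fails at j=3)
  i=2: ✗ (fails at j=3)
  i=3: ✗ (fails at j=3)
  i=4: ✗ (fails at j=4)

none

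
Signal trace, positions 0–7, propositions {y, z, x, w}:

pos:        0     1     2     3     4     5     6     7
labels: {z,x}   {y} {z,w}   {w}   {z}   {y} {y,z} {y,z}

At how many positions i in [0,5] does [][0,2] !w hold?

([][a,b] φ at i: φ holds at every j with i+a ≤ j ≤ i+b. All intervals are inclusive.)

Evaluate at each i in [0,5]:
  i=0: ✗ (fails at j=2)
  i=1: ✗ (fails at j=2)
  i=2: ✗ (fails at j=2)
  i=3: ✗ (fails at j=3)
  i=4: ✓ (all of [4,6])
  i=5: ✓ (all of [5,7])
Positions where it holds: {4, 5} → 2.

2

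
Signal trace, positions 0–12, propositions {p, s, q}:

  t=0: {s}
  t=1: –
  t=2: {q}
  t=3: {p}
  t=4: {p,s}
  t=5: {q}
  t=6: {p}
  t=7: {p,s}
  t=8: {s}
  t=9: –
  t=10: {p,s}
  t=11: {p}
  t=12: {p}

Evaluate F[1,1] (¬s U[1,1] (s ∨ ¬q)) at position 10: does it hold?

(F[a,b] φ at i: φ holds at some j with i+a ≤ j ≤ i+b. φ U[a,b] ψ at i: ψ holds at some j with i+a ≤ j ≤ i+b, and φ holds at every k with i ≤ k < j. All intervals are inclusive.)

Check (¬s U[1,1] (s ∨ ¬q)) at each j in [11,11]:
  j=11: holds
Found at j=11 → formula holds.

True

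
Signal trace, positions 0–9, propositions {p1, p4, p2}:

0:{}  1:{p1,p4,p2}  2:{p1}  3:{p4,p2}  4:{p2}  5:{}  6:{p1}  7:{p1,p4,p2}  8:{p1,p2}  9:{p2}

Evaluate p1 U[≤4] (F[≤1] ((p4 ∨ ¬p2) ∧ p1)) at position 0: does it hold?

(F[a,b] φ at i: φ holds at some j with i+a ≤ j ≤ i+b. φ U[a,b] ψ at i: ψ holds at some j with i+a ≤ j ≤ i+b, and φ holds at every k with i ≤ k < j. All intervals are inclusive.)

Need some j in [0,4] with F[≤1] ((p4 ∨ ¬p2) ∧ p1), and p1 at every k in [0,j-1].
  j=0: F[≤1] ((p4 ∨ ¬p2) ∧ p1) holds; no prefix to check → satisfied.

Yes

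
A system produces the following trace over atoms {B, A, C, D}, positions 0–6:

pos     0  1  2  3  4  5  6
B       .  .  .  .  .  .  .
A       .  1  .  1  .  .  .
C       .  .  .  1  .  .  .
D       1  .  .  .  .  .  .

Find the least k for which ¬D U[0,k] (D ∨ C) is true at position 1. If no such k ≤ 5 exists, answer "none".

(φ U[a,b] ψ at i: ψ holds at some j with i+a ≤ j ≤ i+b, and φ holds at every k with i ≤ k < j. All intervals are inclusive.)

Need earliest j ≥ 1 with (D ∨ C), and ¬D at every k in [1,j-1].
  j=1: rhs fails.
  j=2: rhs fails.
  j=3: rhs holds; lhs holds on [1,2]. k = 2.

2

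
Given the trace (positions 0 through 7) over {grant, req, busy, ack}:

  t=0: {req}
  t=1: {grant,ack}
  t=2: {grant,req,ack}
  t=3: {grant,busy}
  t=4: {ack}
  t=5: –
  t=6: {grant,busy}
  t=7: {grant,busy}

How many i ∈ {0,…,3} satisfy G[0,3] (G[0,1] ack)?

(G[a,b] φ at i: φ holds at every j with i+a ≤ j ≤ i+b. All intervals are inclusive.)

0

Evaluate at each i in [0,3]:
  i=0: ✗ (fails at j=0)
  i=1: ✗ (fails at j=2)
  i=2: ✗ (fails at j=2)
  i=3: ✗ (fails at j=3)
Positions where it holds: {} → 0.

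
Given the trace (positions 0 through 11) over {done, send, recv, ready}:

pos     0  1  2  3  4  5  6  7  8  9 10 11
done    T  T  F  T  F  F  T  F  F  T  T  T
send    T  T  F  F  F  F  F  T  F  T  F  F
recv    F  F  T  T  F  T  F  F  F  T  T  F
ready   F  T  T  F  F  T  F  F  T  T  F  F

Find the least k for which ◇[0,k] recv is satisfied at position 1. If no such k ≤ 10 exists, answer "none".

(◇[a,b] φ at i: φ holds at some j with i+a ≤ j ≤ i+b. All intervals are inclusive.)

Scan j = 1,2,… for recv:
  j=1: fails
  j=2: holds
First hit at j=2, so smallest k = 2-1 = 1.

1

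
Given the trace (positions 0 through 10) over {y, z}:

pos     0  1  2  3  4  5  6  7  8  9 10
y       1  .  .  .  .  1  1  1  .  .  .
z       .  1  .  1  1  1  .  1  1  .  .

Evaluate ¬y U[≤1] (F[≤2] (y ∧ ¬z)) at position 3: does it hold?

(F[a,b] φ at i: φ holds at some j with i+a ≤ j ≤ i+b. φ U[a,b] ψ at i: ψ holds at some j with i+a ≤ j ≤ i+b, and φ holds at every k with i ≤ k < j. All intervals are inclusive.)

Need some j in [3,4] with F[≤2] (y ∧ ¬z), and ¬y at every k in [3,j-1].
  j=3: F[≤2] (y ∧ ¬z) — fails (none in [3,5]).
  j=4: F[≤2] (y ∧ ¬z) holds; ¬y holds at every k in [3,3] → satisfied.

True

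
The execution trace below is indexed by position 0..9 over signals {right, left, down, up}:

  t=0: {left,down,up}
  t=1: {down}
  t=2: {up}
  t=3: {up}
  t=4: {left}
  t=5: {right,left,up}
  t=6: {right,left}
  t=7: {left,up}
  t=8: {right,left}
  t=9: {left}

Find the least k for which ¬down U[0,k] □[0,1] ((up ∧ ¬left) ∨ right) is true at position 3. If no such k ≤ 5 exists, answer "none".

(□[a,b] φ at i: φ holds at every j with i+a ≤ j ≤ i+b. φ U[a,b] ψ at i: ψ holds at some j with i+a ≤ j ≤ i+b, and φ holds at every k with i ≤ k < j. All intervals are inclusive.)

2

Need earliest j ≥ 3 with □[0,1] ((up ∧ ¬left) ∨ right), and ¬down at every k in [3,j-1].
  j=3: rhs fails.
  j=4: rhs fails.
  j=5: rhs holds; lhs holds on [3,4]. k = 2.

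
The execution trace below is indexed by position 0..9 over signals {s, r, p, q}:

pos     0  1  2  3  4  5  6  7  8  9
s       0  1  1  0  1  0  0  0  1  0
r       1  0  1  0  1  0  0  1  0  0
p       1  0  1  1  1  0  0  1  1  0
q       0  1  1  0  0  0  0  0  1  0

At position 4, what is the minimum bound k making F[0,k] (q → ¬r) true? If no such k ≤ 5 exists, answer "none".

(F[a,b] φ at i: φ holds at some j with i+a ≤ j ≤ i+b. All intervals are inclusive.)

0

Scan j = 4,5,… for (q → ¬r):
  j=4: holds
First hit at j=4, so smallest k = 4-4 = 0.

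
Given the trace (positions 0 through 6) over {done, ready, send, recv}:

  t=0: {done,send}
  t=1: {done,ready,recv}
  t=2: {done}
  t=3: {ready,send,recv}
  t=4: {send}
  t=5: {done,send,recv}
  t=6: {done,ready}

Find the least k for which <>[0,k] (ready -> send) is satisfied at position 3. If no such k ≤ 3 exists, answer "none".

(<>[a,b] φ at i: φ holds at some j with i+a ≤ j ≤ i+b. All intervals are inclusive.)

0

Scan j = 3,4,… for (ready -> send):
  j=3: holds
First hit at j=3, so smallest k = 3-3 = 0.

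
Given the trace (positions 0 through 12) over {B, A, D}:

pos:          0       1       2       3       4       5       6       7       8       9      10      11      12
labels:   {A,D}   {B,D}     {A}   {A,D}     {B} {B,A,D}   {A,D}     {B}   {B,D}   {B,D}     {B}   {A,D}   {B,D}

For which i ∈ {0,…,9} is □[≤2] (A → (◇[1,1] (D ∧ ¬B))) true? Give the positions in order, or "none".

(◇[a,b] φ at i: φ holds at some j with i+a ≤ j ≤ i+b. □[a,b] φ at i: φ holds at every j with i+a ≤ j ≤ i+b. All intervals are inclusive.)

7, 8

Evaluate at each i in [0,9]:
  i=0: ✗ (fails at j=0)
  i=1: ✗ (fails at j=3)
  i=2: ✗ (fails at j=3)
  i=3: ✗ (fails at j=3)
  i=4: ✗ (fails at j=6)
  i=5: ✗ (fails at j=6)
  i=6: ✗ (fails at j=6)
  i=7: ✓ (all of [7,9])
  i=8: ✓ (all of [8,10])
  i=9: ✗ (fails at j=11)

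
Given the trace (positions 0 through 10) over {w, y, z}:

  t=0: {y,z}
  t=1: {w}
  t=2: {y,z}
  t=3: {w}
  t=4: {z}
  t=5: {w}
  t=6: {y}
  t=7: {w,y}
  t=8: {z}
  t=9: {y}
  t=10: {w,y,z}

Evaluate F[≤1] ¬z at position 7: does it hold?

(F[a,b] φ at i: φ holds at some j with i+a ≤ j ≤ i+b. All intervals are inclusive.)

Holds

Check ¬z at each j in [7,8]:
  j=7: true
  j=8: false
Found at j=7 → formula holds.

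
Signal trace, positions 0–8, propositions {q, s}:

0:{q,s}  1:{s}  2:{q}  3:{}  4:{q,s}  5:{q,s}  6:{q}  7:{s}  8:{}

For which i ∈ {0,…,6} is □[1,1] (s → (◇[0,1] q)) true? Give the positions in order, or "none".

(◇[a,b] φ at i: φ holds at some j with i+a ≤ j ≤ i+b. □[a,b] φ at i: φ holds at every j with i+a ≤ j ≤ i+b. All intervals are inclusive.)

0, 1, 2, 3, 4, 5

Evaluate at each i in [0,6]:
  i=0: ✓ (all of [1,1])
  i=1: ✓ (all of [2,2])
  i=2: ✓ (all of [3,3])
  i=3: ✓ (all of [4,4])
  i=4: ✓ (all of [5,5])
  i=5: ✓ (all of [6,6])
  i=6: ✗ (fails at j=7)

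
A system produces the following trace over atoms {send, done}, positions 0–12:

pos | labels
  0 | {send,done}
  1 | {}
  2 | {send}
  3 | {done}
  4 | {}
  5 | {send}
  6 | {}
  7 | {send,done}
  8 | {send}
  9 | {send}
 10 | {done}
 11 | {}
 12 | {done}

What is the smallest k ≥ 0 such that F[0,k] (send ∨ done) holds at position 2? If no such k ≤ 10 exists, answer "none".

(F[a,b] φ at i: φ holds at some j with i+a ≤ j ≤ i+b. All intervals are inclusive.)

0

Scan j = 2,3,… for (send ∨ done):
  j=2: holds
First hit at j=2, so smallest k = 2-2 = 0.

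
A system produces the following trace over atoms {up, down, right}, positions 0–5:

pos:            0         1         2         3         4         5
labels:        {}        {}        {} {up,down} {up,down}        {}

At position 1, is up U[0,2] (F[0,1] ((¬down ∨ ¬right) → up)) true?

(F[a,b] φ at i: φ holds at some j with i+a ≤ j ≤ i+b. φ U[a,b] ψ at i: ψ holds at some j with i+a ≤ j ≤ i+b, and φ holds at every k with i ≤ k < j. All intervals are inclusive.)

False

Need some j in [1,3] with F[0,1] ((¬down ∨ ¬right) → up), and up at every k in [1,j-1].
  j=1: F[0,1] ((¬down ∨ ¬right) → up) — fails (none in [1,2]).
  j=2: F[0,1] ((¬down ∨ ¬right) → up) holds, but up fails at k=1 → not this j.
  j=3: F[0,1] ((¬down ∨ ¬right) → up) holds, but up fails at k=1 → not this j.
No j in the window works → until fails.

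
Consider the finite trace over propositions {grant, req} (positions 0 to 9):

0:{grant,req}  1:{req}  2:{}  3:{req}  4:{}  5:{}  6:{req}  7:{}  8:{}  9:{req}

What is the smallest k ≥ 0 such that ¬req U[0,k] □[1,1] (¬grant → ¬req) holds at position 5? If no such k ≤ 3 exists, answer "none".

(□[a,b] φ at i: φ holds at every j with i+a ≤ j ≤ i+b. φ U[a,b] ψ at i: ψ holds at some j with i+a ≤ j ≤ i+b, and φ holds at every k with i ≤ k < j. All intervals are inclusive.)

Need earliest j ≥ 5 with □[1,1] (¬grant → ¬req), and ¬req at every k in [5,j-1].
  j=5: rhs fails.
  j=6: rhs holds; lhs holds on [5,5]. k = 1.

1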